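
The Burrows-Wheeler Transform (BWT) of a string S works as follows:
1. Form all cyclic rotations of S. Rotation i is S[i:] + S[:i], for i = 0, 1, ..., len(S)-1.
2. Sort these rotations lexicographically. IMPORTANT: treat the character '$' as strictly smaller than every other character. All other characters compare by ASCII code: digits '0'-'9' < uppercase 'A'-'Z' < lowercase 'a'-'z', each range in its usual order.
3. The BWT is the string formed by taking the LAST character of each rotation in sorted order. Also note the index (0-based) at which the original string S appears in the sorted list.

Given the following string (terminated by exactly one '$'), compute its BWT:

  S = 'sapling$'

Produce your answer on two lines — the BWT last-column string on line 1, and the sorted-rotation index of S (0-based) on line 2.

Answer: gsnlpia$
7

Derivation:
All 8 rotations (rotation i = S[i:]+S[:i]):
  rot[0] = sapling$
  rot[1] = apling$s
  rot[2] = pling$sa
  rot[3] = ling$sap
  rot[4] = ing$sapl
  rot[5] = ng$sapli
  rot[6] = g$saplin
  rot[7] = $sapling
Sorted (with $ < everything):
  sorted[0] = $sapling  (last char: 'g')
  sorted[1] = apling$s  (last char: 's')
  sorted[2] = g$saplin  (last char: 'n')
  sorted[3] = ing$sapl  (last char: 'l')
  sorted[4] = ling$sap  (last char: 'p')
  sorted[5] = ng$sapli  (last char: 'i')
  sorted[6] = pling$sa  (last char: 'a')
  sorted[7] = sapling$  (last char: '$')
Last column: gsnlpia$
Original string S is at sorted index 7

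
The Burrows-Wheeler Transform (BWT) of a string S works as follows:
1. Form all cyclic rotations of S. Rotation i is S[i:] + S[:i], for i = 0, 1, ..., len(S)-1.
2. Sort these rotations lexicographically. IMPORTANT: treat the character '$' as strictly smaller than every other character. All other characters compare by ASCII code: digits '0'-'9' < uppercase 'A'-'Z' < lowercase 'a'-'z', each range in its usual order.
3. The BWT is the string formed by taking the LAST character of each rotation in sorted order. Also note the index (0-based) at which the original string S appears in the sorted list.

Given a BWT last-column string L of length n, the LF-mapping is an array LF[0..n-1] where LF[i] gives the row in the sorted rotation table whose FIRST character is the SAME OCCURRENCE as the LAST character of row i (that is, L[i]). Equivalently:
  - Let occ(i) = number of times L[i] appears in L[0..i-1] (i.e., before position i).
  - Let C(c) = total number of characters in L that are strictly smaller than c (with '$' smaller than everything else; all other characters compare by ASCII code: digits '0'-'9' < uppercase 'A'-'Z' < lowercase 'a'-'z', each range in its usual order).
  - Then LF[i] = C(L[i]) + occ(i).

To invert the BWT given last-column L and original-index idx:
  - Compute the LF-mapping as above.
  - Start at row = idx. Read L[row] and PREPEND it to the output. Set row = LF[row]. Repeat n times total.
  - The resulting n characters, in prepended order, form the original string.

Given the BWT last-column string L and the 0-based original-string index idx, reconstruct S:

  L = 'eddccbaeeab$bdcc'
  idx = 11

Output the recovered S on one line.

Answer: dacececbdacbbde$

Derivation:
LF mapping: 13 10 11 6 7 3 1 14 15 2 4 0 5 12 8 9
Walk LF starting at row 11, prepending L[row]:
  step 1: row=11, L[11]='$', prepend. Next row=LF[11]=0
  step 2: row=0, L[0]='e', prepend. Next row=LF[0]=13
  step 3: row=13, L[13]='d', prepend. Next row=LF[13]=12
  step 4: row=12, L[12]='b', prepend. Next row=LF[12]=5
  step 5: row=5, L[5]='b', prepend. Next row=LF[5]=3
  step 6: row=3, L[3]='c', prepend. Next row=LF[3]=6
  step 7: row=6, L[6]='a', prepend. Next row=LF[6]=1
  step 8: row=1, L[1]='d', prepend. Next row=LF[1]=10
  step 9: row=10, L[10]='b', prepend. Next row=LF[10]=4
  step 10: row=4, L[4]='c', prepend. Next row=LF[4]=7
  step 11: row=7, L[7]='e', prepend. Next row=LF[7]=14
  step 12: row=14, L[14]='c', prepend. Next row=LF[14]=8
  step 13: row=8, L[8]='e', prepend. Next row=LF[8]=15
  step 14: row=15, L[15]='c', prepend. Next row=LF[15]=9
  step 15: row=9, L[9]='a', prepend. Next row=LF[9]=2
  step 16: row=2, L[2]='d', prepend. Next row=LF[2]=11
Reversed output: dacececbdacbbde$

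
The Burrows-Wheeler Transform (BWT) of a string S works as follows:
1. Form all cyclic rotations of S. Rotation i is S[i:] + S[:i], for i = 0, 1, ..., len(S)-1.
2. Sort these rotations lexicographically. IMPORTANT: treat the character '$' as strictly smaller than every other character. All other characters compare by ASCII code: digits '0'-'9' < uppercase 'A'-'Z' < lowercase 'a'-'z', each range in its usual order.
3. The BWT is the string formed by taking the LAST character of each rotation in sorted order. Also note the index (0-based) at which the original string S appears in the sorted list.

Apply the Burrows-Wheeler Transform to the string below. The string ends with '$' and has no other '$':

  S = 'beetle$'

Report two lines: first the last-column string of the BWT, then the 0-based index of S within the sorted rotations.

All 7 rotations (rotation i = S[i:]+S[:i]):
  rot[0] = beetle$
  rot[1] = eetle$b
  rot[2] = etle$be
  rot[3] = tle$bee
  rot[4] = le$beet
  rot[5] = e$beetl
  rot[6] = $beetle
Sorted (with $ < everything):
  sorted[0] = $beetle  (last char: 'e')
  sorted[1] = beetle$  (last char: '$')
  sorted[2] = e$beetl  (last char: 'l')
  sorted[3] = eetle$b  (last char: 'b')
  sorted[4] = etle$be  (last char: 'e')
  sorted[5] = le$beet  (last char: 't')
  sorted[6] = tle$bee  (last char: 'e')
Last column: e$lbete
Original string S is at sorted index 1

Answer: e$lbete
1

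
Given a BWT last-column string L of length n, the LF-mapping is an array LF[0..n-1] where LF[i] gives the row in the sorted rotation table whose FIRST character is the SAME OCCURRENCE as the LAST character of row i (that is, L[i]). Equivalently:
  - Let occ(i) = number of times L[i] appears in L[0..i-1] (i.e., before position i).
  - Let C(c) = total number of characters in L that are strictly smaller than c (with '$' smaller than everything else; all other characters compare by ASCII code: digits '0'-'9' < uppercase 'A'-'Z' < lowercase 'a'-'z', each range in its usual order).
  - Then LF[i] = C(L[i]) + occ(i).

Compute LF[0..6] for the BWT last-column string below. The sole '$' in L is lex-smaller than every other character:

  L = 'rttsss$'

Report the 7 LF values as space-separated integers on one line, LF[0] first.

Char counts: '$':1, 'r':1, 's':3, 't':2
C (first-col start): C('$')=0, C('r')=1, C('s')=2, C('t')=5
L[0]='r': occ=0, LF[0]=C('r')+0=1+0=1
L[1]='t': occ=0, LF[1]=C('t')+0=5+0=5
L[2]='t': occ=1, LF[2]=C('t')+1=5+1=6
L[3]='s': occ=0, LF[3]=C('s')+0=2+0=2
L[4]='s': occ=1, LF[4]=C('s')+1=2+1=3
L[5]='s': occ=2, LF[5]=C('s')+2=2+2=4
L[6]='$': occ=0, LF[6]=C('$')+0=0+0=0

Answer: 1 5 6 2 3 4 0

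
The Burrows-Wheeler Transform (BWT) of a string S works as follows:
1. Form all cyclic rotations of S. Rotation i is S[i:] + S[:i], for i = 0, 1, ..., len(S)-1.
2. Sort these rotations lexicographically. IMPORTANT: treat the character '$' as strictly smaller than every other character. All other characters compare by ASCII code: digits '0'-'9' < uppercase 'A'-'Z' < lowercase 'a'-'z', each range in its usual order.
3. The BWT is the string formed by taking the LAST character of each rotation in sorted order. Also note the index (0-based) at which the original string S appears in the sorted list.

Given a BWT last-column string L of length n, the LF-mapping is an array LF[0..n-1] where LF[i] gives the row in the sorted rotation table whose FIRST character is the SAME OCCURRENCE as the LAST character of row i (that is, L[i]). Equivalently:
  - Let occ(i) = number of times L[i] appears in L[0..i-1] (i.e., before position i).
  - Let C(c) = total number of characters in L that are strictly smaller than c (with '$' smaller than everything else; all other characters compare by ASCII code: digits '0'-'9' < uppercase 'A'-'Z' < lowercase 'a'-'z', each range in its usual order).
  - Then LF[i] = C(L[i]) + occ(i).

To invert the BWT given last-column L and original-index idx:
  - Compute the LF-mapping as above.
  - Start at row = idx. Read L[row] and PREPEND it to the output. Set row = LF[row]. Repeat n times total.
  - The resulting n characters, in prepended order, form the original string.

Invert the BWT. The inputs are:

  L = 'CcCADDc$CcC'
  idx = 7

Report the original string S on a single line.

Answer: DCccDCcACC$

Derivation:
LF mapping: 2 8 3 1 6 7 9 0 4 10 5
Walk LF starting at row 7, prepending L[row]:
  step 1: row=7, L[7]='$', prepend. Next row=LF[7]=0
  step 2: row=0, L[0]='C', prepend. Next row=LF[0]=2
  step 3: row=2, L[2]='C', prepend. Next row=LF[2]=3
  step 4: row=3, L[3]='A', prepend. Next row=LF[3]=1
  step 5: row=1, L[1]='c', prepend. Next row=LF[1]=8
  step 6: row=8, L[8]='C', prepend. Next row=LF[8]=4
  step 7: row=4, L[4]='D', prepend. Next row=LF[4]=6
  step 8: row=6, L[6]='c', prepend. Next row=LF[6]=9
  step 9: row=9, L[9]='c', prepend. Next row=LF[9]=10
  step 10: row=10, L[10]='C', prepend. Next row=LF[10]=5
  step 11: row=5, L[5]='D', prepend. Next row=LF[5]=7
Reversed output: DCccDCcACC$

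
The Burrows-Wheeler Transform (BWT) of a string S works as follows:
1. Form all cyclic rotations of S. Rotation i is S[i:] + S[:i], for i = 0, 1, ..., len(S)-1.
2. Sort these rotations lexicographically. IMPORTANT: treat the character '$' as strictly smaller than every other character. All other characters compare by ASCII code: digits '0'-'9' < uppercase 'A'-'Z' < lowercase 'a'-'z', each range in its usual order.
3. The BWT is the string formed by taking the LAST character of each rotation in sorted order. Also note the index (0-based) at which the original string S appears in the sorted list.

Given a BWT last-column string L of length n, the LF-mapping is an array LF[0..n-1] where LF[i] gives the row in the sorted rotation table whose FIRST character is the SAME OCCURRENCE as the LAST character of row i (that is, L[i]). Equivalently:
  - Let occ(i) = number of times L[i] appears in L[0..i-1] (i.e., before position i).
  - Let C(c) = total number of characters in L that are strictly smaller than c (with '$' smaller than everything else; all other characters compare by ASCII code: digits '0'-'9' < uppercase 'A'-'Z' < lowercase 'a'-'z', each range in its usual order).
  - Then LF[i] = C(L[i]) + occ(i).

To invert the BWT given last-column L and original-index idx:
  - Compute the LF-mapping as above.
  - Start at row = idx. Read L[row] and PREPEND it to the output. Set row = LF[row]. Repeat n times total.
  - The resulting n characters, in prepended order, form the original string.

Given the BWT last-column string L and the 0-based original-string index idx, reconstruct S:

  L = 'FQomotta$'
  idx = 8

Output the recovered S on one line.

Answer: tomatoQF$

Derivation:
LF mapping: 1 2 5 4 6 7 8 3 0
Walk LF starting at row 8, prepending L[row]:
  step 1: row=8, L[8]='$', prepend. Next row=LF[8]=0
  step 2: row=0, L[0]='F', prepend. Next row=LF[0]=1
  step 3: row=1, L[1]='Q', prepend. Next row=LF[1]=2
  step 4: row=2, L[2]='o', prepend. Next row=LF[2]=5
  step 5: row=5, L[5]='t', prepend. Next row=LF[5]=7
  step 6: row=7, L[7]='a', prepend. Next row=LF[7]=3
  step 7: row=3, L[3]='m', prepend. Next row=LF[3]=4
  step 8: row=4, L[4]='o', prepend. Next row=LF[4]=6
  step 9: row=6, L[6]='t', prepend. Next row=LF[6]=8
Reversed output: tomatoQF$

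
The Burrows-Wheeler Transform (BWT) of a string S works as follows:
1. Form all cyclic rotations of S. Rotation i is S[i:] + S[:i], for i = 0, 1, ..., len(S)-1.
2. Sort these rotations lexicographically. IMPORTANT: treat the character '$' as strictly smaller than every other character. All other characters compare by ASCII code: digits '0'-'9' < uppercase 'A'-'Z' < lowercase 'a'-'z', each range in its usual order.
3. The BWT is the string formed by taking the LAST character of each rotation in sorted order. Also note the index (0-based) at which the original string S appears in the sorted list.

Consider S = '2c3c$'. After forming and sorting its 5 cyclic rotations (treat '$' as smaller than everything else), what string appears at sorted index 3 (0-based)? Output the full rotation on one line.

All 5 rotations (rotation i = S[i:]+S[:i]):
  rot[0] = 2c3c$
  rot[1] = c3c$2
  rot[2] = 3c$2c
  rot[3] = c$2c3
  rot[4] = $2c3c
Sorted (with $ < everything):
  sorted[0] = $2c3c
  sorted[1] = 2c3c$
  sorted[2] = 3c$2c
  sorted[3] = c$2c3
  sorted[4] = c3c$2
sorted[3] = c$2c3

Answer: c$2c3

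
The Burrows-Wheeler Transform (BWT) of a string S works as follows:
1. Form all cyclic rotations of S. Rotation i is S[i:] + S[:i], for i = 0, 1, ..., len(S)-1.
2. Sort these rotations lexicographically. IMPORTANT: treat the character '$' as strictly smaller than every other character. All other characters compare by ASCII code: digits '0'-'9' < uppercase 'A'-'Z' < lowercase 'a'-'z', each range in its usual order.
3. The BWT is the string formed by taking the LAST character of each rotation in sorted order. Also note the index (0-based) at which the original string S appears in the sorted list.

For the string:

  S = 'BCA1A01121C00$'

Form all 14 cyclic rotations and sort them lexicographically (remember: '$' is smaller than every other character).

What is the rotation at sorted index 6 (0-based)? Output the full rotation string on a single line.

Answer: 1A01121C00$BCA

Derivation:
All 14 rotations (rotation i = S[i:]+S[:i]):
  rot[0] = BCA1A01121C00$
  rot[1] = CA1A01121C00$B
  rot[2] = A1A01121C00$BC
  rot[3] = 1A01121C00$BCA
  rot[4] = A01121C00$BCA1
  rot[5] = 01121C00$BCA1A
  rot[6] = 1121C00$BCA1A0
  rot[7] = 121C00$BCA1A01
  rot[8] = 21C00$BCA1A011
  rot[9] = 1C00$BCA1A0112
  rot[10] = C00$BCA1A01121
  rot[11] = 00$BCA1A01121C
  rot[12] = 0$BCA1A01121C0
  rot[13] = $BCA1A01121C00
Sorted (with $ < everything):
  sorted[0] = $BCA1A01121C00
  sorted[1] = 0$BCA1A01121C0
  sorted[2] = 00$BCA1A01121C
  sorted[3] = 01121C00$BCA1A
  sorted[4] = 1121C00$BCA1A0
  sorted[5] = 121C00$BCA1A01
  sorted[6] = 1A01121C00$BCA
  sorted[7] = 1C00$BCA1A0112
  sorted[8] = 21C00$BCA1A011
  sorted[9] = A01121C00$BCA1
  sorted[10] = A1A01121C00$BC
  sorted[11] = BCA1A01121C00$
  sorted[12] = C00$BCA1A01121
  sorted[13] = CA1A01121C00$B
sorted[6] = 1A01121C00$BCA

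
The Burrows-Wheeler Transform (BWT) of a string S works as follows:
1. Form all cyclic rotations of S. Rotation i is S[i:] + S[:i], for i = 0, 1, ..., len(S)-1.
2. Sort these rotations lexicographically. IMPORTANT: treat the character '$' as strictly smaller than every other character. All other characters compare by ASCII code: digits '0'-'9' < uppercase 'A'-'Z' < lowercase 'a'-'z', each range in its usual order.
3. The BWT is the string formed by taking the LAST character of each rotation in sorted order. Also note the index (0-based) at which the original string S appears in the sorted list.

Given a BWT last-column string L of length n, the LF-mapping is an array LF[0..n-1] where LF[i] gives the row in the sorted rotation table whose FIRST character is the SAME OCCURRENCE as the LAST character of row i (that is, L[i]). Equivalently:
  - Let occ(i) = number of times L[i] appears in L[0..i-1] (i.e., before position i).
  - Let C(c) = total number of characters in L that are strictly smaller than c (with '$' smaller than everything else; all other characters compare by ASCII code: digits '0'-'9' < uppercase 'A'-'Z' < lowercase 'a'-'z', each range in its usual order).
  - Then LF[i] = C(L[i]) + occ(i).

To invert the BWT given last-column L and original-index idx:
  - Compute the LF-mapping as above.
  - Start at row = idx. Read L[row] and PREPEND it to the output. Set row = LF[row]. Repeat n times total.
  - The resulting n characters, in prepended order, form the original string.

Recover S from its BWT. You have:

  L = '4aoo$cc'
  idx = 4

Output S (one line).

Answer: cocoa4$

Derivation:
LF mapping: 1 2 5 6 0 3 4
Walk LF starting at row 4, prepending L[row]:
  step 1: row=4, L[4]='$', prepend. Next row=LF[4]=0
  step 2: row=0, L[0]='4', prepend. Next row=LF[0]=1
  step 3: row=1, L[1]='a', prepend. Next row=LF[1]=2
  step 4: row=2, L[2]='o', prepend. Next row=LF[2]=5
  step 5: row=5, L[5]='c', prepend. Next row=LF[5]=3
  step 6: row=3, L[3]='o', prepend. Next row=LF[3]=6
  step 7: row=6, L[6]='c', prepend. Next row=LF[6]=4
Reversed output: cocoa4$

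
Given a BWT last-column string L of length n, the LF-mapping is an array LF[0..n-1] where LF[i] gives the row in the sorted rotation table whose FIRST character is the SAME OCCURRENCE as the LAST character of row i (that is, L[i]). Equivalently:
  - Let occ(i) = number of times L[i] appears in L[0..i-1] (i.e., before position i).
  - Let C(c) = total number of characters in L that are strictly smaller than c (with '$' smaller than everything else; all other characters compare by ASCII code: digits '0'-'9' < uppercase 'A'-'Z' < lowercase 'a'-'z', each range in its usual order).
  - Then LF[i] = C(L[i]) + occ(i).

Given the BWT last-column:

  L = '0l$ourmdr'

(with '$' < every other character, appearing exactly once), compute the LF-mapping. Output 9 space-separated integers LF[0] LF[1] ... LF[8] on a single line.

Answer: 1 3 0 5 8 6 4 2 7

Derivation:
Char counts: '$':1, '0':1, 'd':1, 'l':1, 'm':1, 'o':1, 'r':2, 'u':1
C (first-col start): C('$')=0, C('0')=1, C('d')=2, C('l')=3, C('m')=4, C('o')=5, C('r')=6, C('u')=8
L[0]='0': occ=0, LF[0]=C('0')+0=1+0=1
L[1]='l': occ=0, LF[1]=C('l')+0=3+0=3
L[2]='$': occ=0, LF[2]=C('$')+0=0+0=0
L[3]='o': occ=0, LF[3]=C('o')+0=5+0=5
L[4]='u': occ=0, LF[4]=C('u')+0=8+0=8
L[5]='r': occ=0, LF[5]=C('r')+0=6+0=6
L[6]='m': occ=0, LF[6]=C('m')+0=4+0=4
L[7]='d': occ=0, LF[7]=C('d')+0=2+0=2
L[8]='r': occ=1, LF[8]=C('r')+1=6+1=7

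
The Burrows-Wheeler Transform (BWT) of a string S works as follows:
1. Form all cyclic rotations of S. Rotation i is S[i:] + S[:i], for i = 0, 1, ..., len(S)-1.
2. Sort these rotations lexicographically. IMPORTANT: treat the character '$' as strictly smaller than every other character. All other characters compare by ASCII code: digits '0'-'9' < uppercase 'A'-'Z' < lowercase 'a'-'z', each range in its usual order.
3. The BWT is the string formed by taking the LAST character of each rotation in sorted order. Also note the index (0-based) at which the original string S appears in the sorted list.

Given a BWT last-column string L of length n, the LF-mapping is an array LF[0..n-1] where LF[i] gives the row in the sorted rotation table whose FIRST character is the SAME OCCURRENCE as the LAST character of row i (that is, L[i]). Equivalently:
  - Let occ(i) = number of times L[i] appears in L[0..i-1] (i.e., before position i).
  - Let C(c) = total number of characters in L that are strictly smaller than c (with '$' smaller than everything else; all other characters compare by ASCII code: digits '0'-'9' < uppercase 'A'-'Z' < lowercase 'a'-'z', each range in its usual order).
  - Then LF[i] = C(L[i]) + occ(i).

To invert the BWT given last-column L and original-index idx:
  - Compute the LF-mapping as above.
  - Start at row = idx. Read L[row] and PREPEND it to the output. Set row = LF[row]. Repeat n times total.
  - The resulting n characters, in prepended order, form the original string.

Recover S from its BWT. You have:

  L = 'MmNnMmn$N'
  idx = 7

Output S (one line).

Answer: nNMNnmmM$

Derivation:
LF mapping: 1 5 3 7 2 6 8 0 4
Walk LF starting at row 7, prepending L[row]:
  step 1: row=7, L[7]='$', prepend. Next row=LF[7]=0
  step 2: row=0, L[0]='M', prepend. Next row=LF[0]=1
  step 3: row=1, L[1]='m', prepend. Next row=LF[1]=5
  step 4: row=5, L[5]='m', prepend. Next row=LF[5]=6
  step 5: row=6, L[6]='n', prepend. Next row=LF[6]=8
  step 6: row=8, L[8]='N', prepend. Next row=LF[8]=4
  step 7: row=4, L[4]='M', prepend. Next row=LF[4]=2
  step 8: row=2, L[2]='N', prepend. Next row=LF[2]=3
  step 9: row=3, L[3]='n', prepend. Next row=LF[3]=7
Reversed output: nNMNnmmM$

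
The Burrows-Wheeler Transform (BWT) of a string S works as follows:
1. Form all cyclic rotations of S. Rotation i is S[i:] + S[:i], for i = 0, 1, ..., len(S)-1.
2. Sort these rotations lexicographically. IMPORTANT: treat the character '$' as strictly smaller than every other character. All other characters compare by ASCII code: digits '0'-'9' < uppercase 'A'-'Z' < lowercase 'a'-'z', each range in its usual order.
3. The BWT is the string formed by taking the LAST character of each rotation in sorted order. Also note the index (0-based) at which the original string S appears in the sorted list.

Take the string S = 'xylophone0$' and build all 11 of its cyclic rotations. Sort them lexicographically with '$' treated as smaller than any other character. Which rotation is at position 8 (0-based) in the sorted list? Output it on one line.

Answer: phone0$xylo

Derivation:
All 11 rotations (rotation i = S[i:]+S[:i]):
  rot[0] = xylophone0$
  rot[1] = ylophone0$x
  rot[2] = lophone0$xy
  rot[3] = ophone0$xyl
  rot[4] = phone0$xylo
  rot[5] = hone0$xylop
  rot[6] = one0$xyloph
  rot[7] = ne0$xylopho
  rot[8] = e0$xylophon
  rot[9] = 0$xylophone
  rot[10] = $xylophone0
Sorted (with $ < everything):
  sorted[0] = $xylophone0
  sorted[1] = 0$xylophone
  sorted[2] = e0$xylophon
  sorted[3] = hone0$xylop
  sorted[4] = lophone0$xy
  sorted[5] = ne0$xylopho
  sorted[6] = one0$xyloph
  sorted[7] = ophone0$xyl
  sorted[8] = phone0$xylo
  sorted[9] = xylophone0$
  sorted[10] = ylophone0$x
sorted[8] = phone0$xylo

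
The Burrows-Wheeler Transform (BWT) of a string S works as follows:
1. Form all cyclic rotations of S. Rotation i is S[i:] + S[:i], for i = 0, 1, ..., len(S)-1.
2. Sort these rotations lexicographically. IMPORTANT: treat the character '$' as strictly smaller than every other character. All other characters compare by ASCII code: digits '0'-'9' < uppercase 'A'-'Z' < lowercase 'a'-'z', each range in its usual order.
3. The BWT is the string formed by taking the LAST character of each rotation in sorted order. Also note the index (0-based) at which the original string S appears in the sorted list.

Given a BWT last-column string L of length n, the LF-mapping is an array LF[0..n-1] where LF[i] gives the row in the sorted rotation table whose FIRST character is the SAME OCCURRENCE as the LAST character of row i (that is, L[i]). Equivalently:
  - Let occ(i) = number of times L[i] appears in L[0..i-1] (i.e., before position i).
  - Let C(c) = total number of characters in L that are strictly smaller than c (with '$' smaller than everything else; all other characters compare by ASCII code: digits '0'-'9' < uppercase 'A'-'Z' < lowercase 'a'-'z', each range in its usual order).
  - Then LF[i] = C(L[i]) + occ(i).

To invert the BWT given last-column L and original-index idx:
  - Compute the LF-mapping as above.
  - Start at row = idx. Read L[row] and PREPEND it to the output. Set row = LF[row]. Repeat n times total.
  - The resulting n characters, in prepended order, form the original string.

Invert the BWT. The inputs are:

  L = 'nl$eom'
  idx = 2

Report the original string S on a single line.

Answer: lemon$

Derivation:
LF mapping: 4 2 0 1 5 3
Walk LF starting at row 2, prepending L[row]:
  step 1: row=2, L[2]='$', prepend. Next row=LF[2]=0
  step 2: row=0, L[0]='n', prepend. Next row=LF[0]=4
  step 3: row=4, L[4]='o', prepend. Next row=LF[4]=5
  step 4: row=5, L[5]='m', prepend. Next row=LF[5]=3
  step 5: row=3, L[3]='e', prepend. Next row=LF[3]=1
  step 6: row=1, L[1]='l', prepend. Next row=LF[1]=2
Reversed output: lemon$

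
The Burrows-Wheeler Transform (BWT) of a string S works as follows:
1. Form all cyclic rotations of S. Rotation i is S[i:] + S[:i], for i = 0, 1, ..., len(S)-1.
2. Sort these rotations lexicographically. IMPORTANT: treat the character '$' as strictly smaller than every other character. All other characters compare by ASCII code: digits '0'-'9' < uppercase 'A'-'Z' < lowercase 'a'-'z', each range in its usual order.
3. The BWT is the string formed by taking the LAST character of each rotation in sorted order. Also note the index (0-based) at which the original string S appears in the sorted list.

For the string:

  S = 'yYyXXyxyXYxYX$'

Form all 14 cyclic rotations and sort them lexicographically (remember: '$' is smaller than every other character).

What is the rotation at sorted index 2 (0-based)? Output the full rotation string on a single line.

Answer: XXyxyXYxYX$yYy

Derivation:
All 14 rotations (rotation i = S[i:]+S[:i]):
  rot[0] = yYyXXyxyXYxYX$
  rot[1] = YyXXyxyXYxYX$y
  rot[2] = yXXyxyXYxYX$yY
  rot[3] = XXyxyXYxYX$yYy
  rot[4] = XyxyXYxYX$yYyX
  rot[5] = yxyXYxYX$yYyXX
  rot[6] = xyXYxYX$yYyXXy
  rot[7] = yXYxYX$yYyXXyx
  rot[8] = XYxYX$yYyXXyxy
  rot[9] = YxYX$yYyXXyxyX
  rot[10] = xYX$yYyXXyxyXY
  rot[11] = YX$yYyXXyxyXYx
  rot[12] = X$yYyXXyxyXYxY
  rot[13] = $yYyXXyxyXYxYX
Sorted (with $ < everything):
  sorted[0] = $yYyXXyxyXYxYX
  sorted[1] = X$yYyXXyxyXYxY
  sorted[2] = XXyxyXYxYX$yYy
  sorted[3] = XYxYX$yYyXXyxy
  sorted[4] = XyxyXYxYX$yYyX
  sorted[5] = YX$yYyXXyxyXYx
  sorted[6] = YxYX$yYyXXyxyX
  sorted[7] = YyXXyxyXYxYX$y
  sorted[8] = xYX$yYyXXyxyXY
  sorted[9] = xyXYxYX$yYyXXy
  sorted[10] = yXXyxyXYxYX$yY
  sorted[11] = yXYxYX$yYyXXyx
  sorted[12] = yYyXXyxyXYxYX$
  sorted[13] = yxyXYxYX$yYyXX
sorted[2] = XXyxyXYxYX$yYy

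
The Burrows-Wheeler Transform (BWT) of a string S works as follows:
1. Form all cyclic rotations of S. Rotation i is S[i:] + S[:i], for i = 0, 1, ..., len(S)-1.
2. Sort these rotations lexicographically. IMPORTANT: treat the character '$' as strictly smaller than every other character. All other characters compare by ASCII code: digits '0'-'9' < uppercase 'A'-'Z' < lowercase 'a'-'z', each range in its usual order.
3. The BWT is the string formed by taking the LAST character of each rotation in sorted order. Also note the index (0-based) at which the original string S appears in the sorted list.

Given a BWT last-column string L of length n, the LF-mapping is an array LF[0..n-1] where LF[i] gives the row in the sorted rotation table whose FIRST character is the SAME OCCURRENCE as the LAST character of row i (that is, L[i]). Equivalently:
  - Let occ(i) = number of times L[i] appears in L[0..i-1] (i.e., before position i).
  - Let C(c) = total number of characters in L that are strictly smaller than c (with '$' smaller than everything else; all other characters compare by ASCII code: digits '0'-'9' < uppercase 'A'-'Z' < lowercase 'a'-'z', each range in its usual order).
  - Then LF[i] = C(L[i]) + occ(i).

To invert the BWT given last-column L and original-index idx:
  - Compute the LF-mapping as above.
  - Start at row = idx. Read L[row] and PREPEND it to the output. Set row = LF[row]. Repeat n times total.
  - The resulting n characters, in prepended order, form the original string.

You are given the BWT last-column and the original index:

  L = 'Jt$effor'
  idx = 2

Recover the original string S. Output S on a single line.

LF mapping: 1 7 0 2 3 4 5 6
Walk LF starting at row 2, prepending L[row]:
  step 1: row=2, L[2]='$', prepend. Next row=LF[2]=0
  step 2: row=0, L[0]='J', prepend. Next row=LF[0]=1
  step 3: row=1, L[1]='t', prepend. Next row=LF[1]=7
  step 4: row=7, L[7]='r', prepend. Next row=LF[7]=6
  step 5: row=6, L[6]='o', prepend. Next row=LF[6]=5
  step 6: row=5, L[5]='f', prepend. Next row=LF[5]=4
  step 7: row=4, L[4]='f', prepend. Next row=LF[4]=3
  step 8: row=3, L[3]='e', prepend. Next row=LF[3]=2
Reversed output: effortJ$

Answer: effortJ$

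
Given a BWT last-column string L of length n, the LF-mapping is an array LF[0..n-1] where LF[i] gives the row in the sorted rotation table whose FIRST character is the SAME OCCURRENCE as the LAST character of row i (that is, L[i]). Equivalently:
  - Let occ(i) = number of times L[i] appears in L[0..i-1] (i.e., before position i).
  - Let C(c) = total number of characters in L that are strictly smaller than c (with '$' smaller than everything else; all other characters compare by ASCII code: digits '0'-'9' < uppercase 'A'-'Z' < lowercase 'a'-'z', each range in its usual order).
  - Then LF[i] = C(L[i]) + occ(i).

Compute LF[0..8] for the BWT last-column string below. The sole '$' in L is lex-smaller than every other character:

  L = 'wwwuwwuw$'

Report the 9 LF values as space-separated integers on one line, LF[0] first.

Answer: 3 4 5 1 6 7 2 8 0

Derivation:
Char counts: '$':1, 'u':2, 'w':6
C (first-col start): C('$')=0, C('u')=1, C('w')=3
L[0]='w': occ=0, LF[0]=C('w')+0=3+0=3
L[1]='w': occ=1, LF[1]=C('w')+1=3+1=4
L[2]='w': occ=2, LF[2]=C('w')+2=3+2=5
L[3]='u': occ=0, LF[3]=C('u')+0=1+0=1
L[4]='w': occ=3, LF[4]=C('w')+3=3+3=6
L[5]='w': occ=4, LF[5]=C('w')+4=3+4=7
L[6]='u': occ=1, LF[6]=C('u')+1=1+1=2
L[7]='w': occ=5, LF[7]=C('w')+5=3+5=8
L[8]='$': occ=0, LF[8]=C('$')+0=0+0=0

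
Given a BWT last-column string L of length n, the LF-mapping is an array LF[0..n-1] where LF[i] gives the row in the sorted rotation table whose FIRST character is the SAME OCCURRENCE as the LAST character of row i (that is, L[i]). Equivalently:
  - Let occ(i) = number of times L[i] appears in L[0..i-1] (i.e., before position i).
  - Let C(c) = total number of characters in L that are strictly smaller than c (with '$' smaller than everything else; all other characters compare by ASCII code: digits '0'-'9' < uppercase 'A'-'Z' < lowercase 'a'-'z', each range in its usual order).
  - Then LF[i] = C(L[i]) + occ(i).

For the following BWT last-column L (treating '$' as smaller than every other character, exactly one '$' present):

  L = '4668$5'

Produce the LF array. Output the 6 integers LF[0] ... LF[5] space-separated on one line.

Char counts: '$':1, '4':1, '5':1, '6':2, '8':1
C (first-col start): C('$')=0, C('4')=1, C('5')=2, C('6')=3, C('8')=5
L[0]='4': occ=0, LF[0]=C('4')+0=1+0=1
L[1]='6': occ=0, LF[1]=C('6')+0=3+0=3
L[2]='6': occ=1, LF[2]=C('6')+1=3+1=4
L[3]='8': occ=0, LF[3]=C('8')+0=5+0=5
L[4]='$': occ=0, LF[4]=C('$')+0=0+0=0
L[5]='5': occ=0, LF[5]=C('5')+0=2+0=2

Answer: 1 3 4 5 0 2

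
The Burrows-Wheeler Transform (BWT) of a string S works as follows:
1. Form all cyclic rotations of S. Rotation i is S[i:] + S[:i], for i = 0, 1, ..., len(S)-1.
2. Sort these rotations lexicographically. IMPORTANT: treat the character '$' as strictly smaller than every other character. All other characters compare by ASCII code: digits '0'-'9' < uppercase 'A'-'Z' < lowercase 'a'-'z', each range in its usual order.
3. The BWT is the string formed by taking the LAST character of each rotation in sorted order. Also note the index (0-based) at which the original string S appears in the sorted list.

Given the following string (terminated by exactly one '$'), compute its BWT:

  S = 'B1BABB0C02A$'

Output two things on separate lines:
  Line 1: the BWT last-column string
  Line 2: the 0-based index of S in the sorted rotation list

Answer: ACBB02BB$1A0
8

Derivation:
All 12 rotations (rotation i = S[i:]+S[:i]):
  rot[0] = B1BABB0C02A$
  rot[1] = 1BABB0C02A$B
  rot[2] = BABB0C02A$B1
  rot[3] = ABB0C02A$B1B
  rot[4] = BB0C02A$B1BA
  rot[5] = B0C02A$B1BAB
  rot[6] = 0C02A$B1BABB
  rot[7] = C02A$B1BABB0
  rot[8] = 02A$B1BABB0C
  rot[9] = 2A$B1BABB0C0
  rot[10] = A$B1BABB0C02
  rot[11] = $B1BABB0C02A
Sorted (with $ < everything):
  sorted[0] = $B1BABB0C02A  (last char: 'A')
  sorted[1] = 02A$B1BABB0C  (last char: 'C')
  sorted[2] = 0C02A$B1BABB  (last char: 'B')
  sorted[3] = 1BABB0C02A$B  (last char: 'B')
  sorted[4] = 2A$B1BABB0C0  (last char: '0')
  sorted[5] = A$B1BABB0C02  (last char: '2')
  sorted[6] = ABB0C02A$B1B  (last char: 'B')
  sorted[7] = B0C02A$B1BAB  (last char: 'B')
  sorted[8] = B1BABB0C02A$  (last char: '$')
  sorted[9] = BABB0C02A$B1  (last char: '1')
  sorted[10] = BB0C02A$B1BA  (last char: 'A')
  sorted[11] = C02A$B1BABB0  (last char: '0')
Last column: ACBB02BB$1A0
Original string S is at sorted index 8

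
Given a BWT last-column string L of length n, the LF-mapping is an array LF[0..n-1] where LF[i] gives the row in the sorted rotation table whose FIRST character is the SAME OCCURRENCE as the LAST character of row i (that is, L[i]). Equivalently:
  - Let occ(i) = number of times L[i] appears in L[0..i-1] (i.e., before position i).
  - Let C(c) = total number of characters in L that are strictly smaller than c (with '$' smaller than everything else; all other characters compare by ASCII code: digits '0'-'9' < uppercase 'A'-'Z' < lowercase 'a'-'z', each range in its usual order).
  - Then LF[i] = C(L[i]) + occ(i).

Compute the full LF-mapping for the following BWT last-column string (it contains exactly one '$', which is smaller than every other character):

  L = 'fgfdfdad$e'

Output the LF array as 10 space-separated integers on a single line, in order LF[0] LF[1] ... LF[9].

Answer: 6 9 7 2 8 3 1 4 0 5

Derivation:
Char counts: '$':1, 'a':1, 'd':3, 'e':1, 'f':3, 'g':1
C (first-col start): C('$')=0, C('a')=1, C('d')=2, C('e')=5, C('f')=6, C('g')=9
L[0]='f': occ=0, LF[0]=C('f')+0=6+0=6
L[1]='g': occ=0, LF[1]=C('g')+0=9+0=9
L[2]='f': occ=1, LF[2]=C('f')+1=6+1=7
L[3]='d': occ=0, LF[3]=C('d')+0=2+0=2
L[4]='f': occ=2, LF[4]=C('f')+2=6+2=8
L[5]='d': occ=1, LF[5]=C('d')+1=2+1=3
L[6]='a': occ=0, LF[6]=C('a')+0=1+0=1
L[7]='d': occ=2, LF[7]=C('d')+2=2+2=4
L[8]='$': occ=0, LF[8]=C('$')+0=0+0=0
L[9]='e': occ=0, LF[9]=C('e')+0=5+0=5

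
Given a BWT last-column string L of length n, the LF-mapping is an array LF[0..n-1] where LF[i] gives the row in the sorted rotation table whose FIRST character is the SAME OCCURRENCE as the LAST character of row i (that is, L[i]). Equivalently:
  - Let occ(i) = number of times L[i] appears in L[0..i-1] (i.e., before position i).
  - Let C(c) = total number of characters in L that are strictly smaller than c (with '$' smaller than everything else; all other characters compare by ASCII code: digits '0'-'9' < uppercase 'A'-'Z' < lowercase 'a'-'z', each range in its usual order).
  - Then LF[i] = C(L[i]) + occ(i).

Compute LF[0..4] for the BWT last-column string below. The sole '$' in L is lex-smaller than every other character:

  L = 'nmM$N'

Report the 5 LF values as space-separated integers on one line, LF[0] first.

Char counts: '$':1, 'M':1, 'N':1, 'm':1, 'n':1
C (first-col start): C('$')=0, C('M')=1, C('N')=2, C('m')=3, C('n')=4
L[0]='n': occ=0, LF[0]=C('n')+0=4+0=4
L[1]='m': occ=0, LF[1]=C('m')+0=3+0=3
L[2]='M': occ=0, LF[2]=C('M')+0=1+0=1
L[3]='$': occ=0, LF[3]=C('$')+0=0+0=0
L[4]='N': occ=0, LF[4]=C('N')+0=2+0=2

Answer: 4 3 1 0 2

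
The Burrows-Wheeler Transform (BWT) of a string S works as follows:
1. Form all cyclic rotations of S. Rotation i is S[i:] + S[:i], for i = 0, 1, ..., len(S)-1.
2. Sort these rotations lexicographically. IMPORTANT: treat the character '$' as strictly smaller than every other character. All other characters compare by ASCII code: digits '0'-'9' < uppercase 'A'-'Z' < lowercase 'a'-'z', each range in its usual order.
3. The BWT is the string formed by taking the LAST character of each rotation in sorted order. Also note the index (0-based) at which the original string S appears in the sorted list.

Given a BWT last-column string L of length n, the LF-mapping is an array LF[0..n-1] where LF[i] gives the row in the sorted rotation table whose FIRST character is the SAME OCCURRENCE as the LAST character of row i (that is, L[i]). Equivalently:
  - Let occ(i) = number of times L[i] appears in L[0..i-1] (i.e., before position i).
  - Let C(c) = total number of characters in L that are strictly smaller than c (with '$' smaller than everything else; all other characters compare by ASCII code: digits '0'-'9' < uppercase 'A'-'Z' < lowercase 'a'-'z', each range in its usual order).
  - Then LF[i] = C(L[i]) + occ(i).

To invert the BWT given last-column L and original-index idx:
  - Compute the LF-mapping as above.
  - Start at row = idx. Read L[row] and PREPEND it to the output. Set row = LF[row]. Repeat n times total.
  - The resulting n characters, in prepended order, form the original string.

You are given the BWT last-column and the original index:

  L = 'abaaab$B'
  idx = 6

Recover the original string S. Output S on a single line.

Answer: bBbaaaa$

Derivation:
LF mapping: 2 6 3 4 5 7 0 1
Walk LF starting at row 6, prepending L[row]:
  step 1: row=6, L[6]='$', prepend. Next row=LF[6]=0
  step 2: row=0, L[0]='a', prepend. Next row=LF[0]=2
  step 3: row=2, L[2]='a', prepend. Next row=LF[2]=3
  step 4: row=3, L[3]='a', prepend. Next row=LF[3]=4
  step 5: row=4, L[4]='a', prepend. Next row=LF[4]=5
  step 6: row=5, L[5]='b', prepend. Next row=LF[5]=7
  step 7: row=7, L[7]='B', prepend. Next row=LF[7]=1
  step 8: row=1, L[1]='b', prepend. Next row=LF[1]=6
Reversed output: bBbaaaa$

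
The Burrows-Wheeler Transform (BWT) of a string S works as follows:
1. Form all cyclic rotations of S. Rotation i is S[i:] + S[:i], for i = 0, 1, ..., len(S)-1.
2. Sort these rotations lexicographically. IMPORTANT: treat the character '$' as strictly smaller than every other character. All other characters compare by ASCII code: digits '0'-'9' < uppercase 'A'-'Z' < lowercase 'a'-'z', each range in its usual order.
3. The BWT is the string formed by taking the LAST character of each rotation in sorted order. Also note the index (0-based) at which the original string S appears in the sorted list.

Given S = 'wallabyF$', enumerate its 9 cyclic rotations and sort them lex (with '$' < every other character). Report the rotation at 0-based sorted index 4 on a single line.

Answer: byF$walla

Derivation:
All 9 rotations (rotation i = S[i:]+S[:i]):
  rot[0] = wallabyF$
  rot[1] = allabyF$w
  rot[2] = llabyF$wa
  rot[3] = labyF$wal
  rot[4] = abyF$wall
  rot[5] = byF$walla
  rot[6] = yF$wallab
  rot[7] = F$wallaby
  rot[8] = $wallabyF
Sorted (with $ < everything):
  sorted[0] = $wallabyF
  sorted[1] = F$wallaby
  sorted[2] = abyF$wall
  sorted[3] = allabyF$w
  sorted[4] = byF$walla
  sorted[5] = labyF$wal
  sorted[6] = llabyF$wa
  sorted[7] = wallabyF$
  sorted[8] = yF$wallab
sorted[4] = byF$walla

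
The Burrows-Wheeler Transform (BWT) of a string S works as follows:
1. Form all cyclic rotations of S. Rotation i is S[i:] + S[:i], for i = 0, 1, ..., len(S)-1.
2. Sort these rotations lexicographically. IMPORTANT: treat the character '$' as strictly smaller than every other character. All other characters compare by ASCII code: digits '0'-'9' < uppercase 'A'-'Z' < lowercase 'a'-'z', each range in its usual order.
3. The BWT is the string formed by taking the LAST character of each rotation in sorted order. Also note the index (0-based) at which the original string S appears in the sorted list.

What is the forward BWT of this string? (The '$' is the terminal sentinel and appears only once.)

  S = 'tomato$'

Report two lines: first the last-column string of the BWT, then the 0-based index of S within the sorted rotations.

All 7 rotations (rotation i = S[i:]+S[:i]):
  rot[0] = tomato$
  rot[1] = omato$t
  rot[2] = mato$to
  rot[3] = ato$tom
  rot[4] = to$toma
  rot[5] = o$tomat
  rot[6] = $tomato
Sorted (with $ < everything):
  sorted[0] = $tomato  (last char: 'o')
  sorted[1] = ato$tom  (last char: 'm')
  sorted[2] = mato$to  (last char: 'o')
  sorted[3] = o$tomat  (last char: 't')
  sorted[4] = omato$t  (last char: 't')
  sorted[5] = to$toma  (last char: 'a')
  sorted[6] = tomato$  (last char: '$')
Last column: omotta$
Original string S is at sorted index 6

Answer: omotta$
6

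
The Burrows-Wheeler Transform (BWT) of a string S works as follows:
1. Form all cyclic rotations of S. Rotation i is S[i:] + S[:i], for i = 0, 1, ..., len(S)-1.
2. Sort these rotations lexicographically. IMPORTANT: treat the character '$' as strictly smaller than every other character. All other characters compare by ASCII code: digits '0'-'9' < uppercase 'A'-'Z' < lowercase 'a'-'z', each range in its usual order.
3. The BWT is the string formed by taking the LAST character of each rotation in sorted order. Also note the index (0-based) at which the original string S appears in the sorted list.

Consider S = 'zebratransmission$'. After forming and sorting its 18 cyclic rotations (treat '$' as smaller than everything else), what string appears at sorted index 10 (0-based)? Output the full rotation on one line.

All 18 rotations (rotation i = S[i:]+S[:i]):
  rot[0] = zebratransmission$
  rot[1] = ebratransmission$z
  rot[2] = bratransmission$ze
  rot[3] = ratransmission$zeb
  rot[4] = atransmission$zebr
  rot[5] = transmission$zebra
  rot[6] = ransmission$zebrat
  rot[7] = ansmission$zebratr
  rot[8] = nsmission$zebratra
  rot[9] = smission$zebratran
  rot[10] = mission$zebratrans
  rot[11] = ission$zebratransm
  rot[12] = ssion$zebratransmi
  rot[13] = sion$zebratransmis
  rot[14] = ion$zebratransmiss
  rot[15] = on$zebratransmissi
  rot[16] = n$zebratransmissio
  rot[17] = $zebratransmission
Sorted (with $ < everything):
  sorted[0] = $zebratransmission
  sorted[1] = ansmission$zebratr
  sorted[2] = atransmission$zebr
  sorted[3] = bratransmission$ze
  sorted[4] = ebratransmission$z
  sorted[5] = ion$zebratransmiss
  sorted[6] = ission$zebratransm
  sorted[7] = mission$zebratrans
  sorted[8] = n$zebratransmissio
  sorted[9] = nsmission$zebratra
  sorted[10] = on$zebratransmissi
  sorted[11] = ransmission$zebrat
  sorted[12] = ratransmission$zeb
  sorted[13] = sion$zebratransmis
  sorted[14] = smission$zebratran
  sorted[15] = ssion$zebratransmi
  sorted[16] = transmission$zebra
  sorted[17] = zebratransmission$
sorted[10] = on$zebratransmissi

Answer: on$zebratransmissi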